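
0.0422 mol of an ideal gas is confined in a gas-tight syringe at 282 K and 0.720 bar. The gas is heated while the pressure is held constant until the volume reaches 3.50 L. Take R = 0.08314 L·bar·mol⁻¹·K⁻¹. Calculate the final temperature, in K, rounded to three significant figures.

From PV = nRT: V₁ = nRT₁/P₁ = 1.374 L.
Isobaric, so V/T is constant: P₂ = P₁; T₂ = T₁·(V₂/V₁) = 718.3 K.

T₂ ≈ 718 K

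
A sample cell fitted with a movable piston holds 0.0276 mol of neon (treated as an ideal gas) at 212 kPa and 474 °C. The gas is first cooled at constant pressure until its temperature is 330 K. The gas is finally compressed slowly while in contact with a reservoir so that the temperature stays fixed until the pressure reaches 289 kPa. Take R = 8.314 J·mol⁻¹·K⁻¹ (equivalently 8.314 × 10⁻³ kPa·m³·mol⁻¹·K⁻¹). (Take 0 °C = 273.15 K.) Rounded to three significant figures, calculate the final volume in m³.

Convert: T₁ = 747.1 K.
From PV = nRT: V₁ = nRT₁/P₁ = 0.0008087 m³.
Isobaric, so V/T is constant: P₂ = P₁; V₂ = V₁·(T₂/T₁) = 0.0003572 m³.
Isothermal, so P V is constant: T₃ = T₂; V₃ = V₂·(P₂/P₃) = 0.0002620 m³.

V₃ ≈ 0.000262 m³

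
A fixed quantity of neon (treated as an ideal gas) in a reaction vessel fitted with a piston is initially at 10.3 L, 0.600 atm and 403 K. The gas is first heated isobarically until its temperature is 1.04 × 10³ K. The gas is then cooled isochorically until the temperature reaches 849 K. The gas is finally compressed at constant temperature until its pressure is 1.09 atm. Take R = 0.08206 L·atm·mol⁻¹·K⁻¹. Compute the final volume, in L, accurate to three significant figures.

V₄ ≈ 11.9 L

P constant ⇒ V ∝ T: P₂ = P₁; V₂ = V₁·(T₂/T₁) = 26.58 L.
Isochoric, so P/T is constant: V₃ = V₂; P₃ = P₂·(T₃/T₂) = 0.4898 atm.
Isothermal, so P V is constant: T₄ = T₃; V₄ = V₃·(P₃/P₄) = 11.94 L.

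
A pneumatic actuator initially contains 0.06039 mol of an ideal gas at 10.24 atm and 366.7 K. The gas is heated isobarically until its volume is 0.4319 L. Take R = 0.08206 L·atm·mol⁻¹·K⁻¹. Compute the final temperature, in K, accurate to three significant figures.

T₂ ≈ 892 K

From PV = nRT: V₁ = nRT₁/P₁ = 0.1775 L.
Isobaric, so V/T is constant: P₂ = P₁; T₂ = T₁·(V₂/V₁) = 892.5 K.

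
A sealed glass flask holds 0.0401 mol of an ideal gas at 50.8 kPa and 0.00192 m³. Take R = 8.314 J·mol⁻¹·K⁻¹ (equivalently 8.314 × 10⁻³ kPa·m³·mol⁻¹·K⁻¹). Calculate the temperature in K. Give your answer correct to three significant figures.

T ≈ 293 K

PV = nRT ⇒ T = PV/(nR) = (50.8 × 0.00192) / (0.0401 × 8.314 × 10⁻³)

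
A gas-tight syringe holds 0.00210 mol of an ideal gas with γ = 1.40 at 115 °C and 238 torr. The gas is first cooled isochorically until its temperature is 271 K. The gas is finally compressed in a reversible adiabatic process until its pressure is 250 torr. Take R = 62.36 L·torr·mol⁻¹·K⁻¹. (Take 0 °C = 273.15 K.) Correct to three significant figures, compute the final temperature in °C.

Convert: T₁ = 388.1 K.
From PV = nRT: V₁ = nRT₁/P₁ = 0.2136 L.
V constant ⇒ P ∝ T: V₂ = V₁; P₂ = P₁·(T₂/T₁) = 166.2 torr.
Adiabatic (γ = 1.40), T V^(γ−1) and P V^γ constant: T₃ = T₂·(P₃/P₂)^((γ−1)/γ) = 304.5 K; V₃ = V₂·(P₂/P₃)^(1/γ) = 0.1595 L.

T₃ ≈ 31.4 °C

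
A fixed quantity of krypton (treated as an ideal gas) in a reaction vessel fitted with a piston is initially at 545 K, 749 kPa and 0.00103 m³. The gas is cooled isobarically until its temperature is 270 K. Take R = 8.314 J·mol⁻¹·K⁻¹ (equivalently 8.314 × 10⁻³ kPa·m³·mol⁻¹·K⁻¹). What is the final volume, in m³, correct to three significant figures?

V₂ ≈ 0.000510 m³

Isobaric, so V/T is constant: P₂ = P₁; V₂ = V₁·(T₂/T₁) = 0.0005103 m³.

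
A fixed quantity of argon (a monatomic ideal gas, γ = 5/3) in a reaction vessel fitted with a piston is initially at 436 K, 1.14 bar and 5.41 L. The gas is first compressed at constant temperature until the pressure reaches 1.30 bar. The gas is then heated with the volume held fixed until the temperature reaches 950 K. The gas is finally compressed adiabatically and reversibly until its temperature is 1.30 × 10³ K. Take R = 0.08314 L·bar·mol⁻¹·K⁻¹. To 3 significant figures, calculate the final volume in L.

V₄ ≈ 2.96 L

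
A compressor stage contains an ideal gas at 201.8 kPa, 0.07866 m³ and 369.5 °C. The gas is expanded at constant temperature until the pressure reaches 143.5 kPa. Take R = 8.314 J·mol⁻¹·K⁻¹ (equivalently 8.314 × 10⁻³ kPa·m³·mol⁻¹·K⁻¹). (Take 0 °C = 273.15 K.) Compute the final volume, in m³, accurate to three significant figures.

V₂ ≈ 0.111 m³

Convert: T₁ = 642.6 K.
Isothermal, so P V is constant: T₂ = T₁; V₂ = V₁·(P₁/P₂) = 0.1106 m³.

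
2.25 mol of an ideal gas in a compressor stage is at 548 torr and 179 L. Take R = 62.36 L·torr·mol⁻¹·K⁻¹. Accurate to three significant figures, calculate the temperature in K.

PV = nRT ⇒ T = PV/(nR) = (548 × 179) / (2.25 × 62.36)

T ≈ 699 K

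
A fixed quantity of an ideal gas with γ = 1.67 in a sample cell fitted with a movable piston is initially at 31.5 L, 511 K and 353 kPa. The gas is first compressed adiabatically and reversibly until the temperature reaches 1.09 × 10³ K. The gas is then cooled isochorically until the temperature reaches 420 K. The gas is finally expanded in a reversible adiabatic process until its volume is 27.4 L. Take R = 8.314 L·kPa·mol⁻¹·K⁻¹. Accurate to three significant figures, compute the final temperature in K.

Adiabatic (γ = 1.67), T V^(γ−1) and P V^γ constant: P₂ = P₁·(T₂/T₁)^(γ/(γ−1)) = 2333 kPa; V₂ = V₁·(T₁/T₂)^(1/(γ−1)) = 10.17 L.
V constant ⇒ P ∝ T: V₃ = V₂; P₃ = P₂·(T₃/T₂) = 898.8 kPa.
Reversible adiabatic, γ = 1.67: T₄ = T₃·(V₃/V₄)^(γ−1) = 216.2 K; P₄ = P₃·(V₃/V₄)^γ = 171.7 kPa.

T₄ ≈ 216 K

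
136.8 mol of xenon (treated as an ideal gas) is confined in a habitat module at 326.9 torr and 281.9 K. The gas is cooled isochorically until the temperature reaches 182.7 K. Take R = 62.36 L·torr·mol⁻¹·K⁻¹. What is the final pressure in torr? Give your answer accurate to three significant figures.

From PV = nRT: V₁ = nRT₁/P₁ = 7357 L.
V constant ⇒ P ∝ T: V₂ = V₁; P₂ = P₁·(T₂/T₁) = 211.9 torr.

P₂ ≈ 212 torr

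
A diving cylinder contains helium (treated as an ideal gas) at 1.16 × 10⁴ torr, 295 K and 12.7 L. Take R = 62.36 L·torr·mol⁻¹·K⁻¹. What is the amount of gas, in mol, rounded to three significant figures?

n ≈ 8.01 mol

PV = nRT ⇒ n = PV/(RT) = (1.16e+04 × 12.7) / (62.36 × 295)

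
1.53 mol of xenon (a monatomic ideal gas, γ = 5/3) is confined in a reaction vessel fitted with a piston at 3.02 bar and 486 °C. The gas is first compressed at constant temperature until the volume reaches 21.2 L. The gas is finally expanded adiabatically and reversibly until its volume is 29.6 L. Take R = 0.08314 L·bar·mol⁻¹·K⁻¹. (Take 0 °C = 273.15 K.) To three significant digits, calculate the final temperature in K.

Convert: T₁ = 759.1 K.
From PV = nRT: V₁ = nRT₁/P₁ = 31.98 L.
T constant ⇒ Boyle's law P V = const: T₂ = T₁; P₂ = P₁·(V₁/V₂) = 4.555 bar.
Reversible adiabatic, γ = 5/3: T₃ = T₂·(V₂/V₃)^(γ−1) = 607.7 K; P₃ = P₂·(V₂/V₃)^γ = 2.612 bar.

T₃ ≈ 608 K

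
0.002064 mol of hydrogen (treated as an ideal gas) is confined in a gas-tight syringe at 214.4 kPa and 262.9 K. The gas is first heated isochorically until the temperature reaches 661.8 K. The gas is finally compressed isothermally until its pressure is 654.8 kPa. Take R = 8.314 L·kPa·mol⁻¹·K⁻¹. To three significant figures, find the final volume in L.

From PV = nRT: V₁ = nRT₁/P₁ = 0.02104 L.
V constant ⇒ P ∝ T: V₂ = V₁; P₂ = P₁·(T₂/T₁) = 539.7 kPa.
Isothermal, so P V is constant: T₃ = T₂; V₃ = V₂·(P₂/P₃) = 0.01734 L.

V₃ ≈ 0.0173 L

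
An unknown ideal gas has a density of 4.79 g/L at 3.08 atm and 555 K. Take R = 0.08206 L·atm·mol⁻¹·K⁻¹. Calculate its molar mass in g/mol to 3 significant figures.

ρ = PM/(RT) ⇒ M = ρRT/P = (4.79 × 0.08206 × 555.0) / 3.08

M ≈ 70.8 g/mol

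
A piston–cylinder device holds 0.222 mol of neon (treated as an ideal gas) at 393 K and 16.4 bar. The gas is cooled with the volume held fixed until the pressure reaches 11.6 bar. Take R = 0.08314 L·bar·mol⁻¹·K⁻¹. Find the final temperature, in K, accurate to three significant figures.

From PV = nRT: V₁ = nRT₁/P₁ = 0.4423 L.
Isochoric, so P/T is constant: V₂ = V₁; T₂ = T₁·(P₂/P₁) = 278.0 K.

T₂ ≈ 278 K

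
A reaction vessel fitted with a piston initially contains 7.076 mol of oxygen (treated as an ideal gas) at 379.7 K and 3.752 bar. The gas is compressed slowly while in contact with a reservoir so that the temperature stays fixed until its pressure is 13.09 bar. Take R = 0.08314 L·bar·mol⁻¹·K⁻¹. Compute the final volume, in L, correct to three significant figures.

V₂ ≈ 17.1 L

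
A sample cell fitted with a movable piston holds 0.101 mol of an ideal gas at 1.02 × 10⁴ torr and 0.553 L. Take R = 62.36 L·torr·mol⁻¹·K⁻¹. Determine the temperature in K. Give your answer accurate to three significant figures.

T ≈ 896 K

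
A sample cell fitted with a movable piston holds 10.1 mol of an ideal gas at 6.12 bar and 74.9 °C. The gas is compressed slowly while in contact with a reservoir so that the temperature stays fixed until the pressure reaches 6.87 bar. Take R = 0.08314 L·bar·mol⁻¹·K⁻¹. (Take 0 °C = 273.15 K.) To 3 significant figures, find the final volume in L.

Convert: T₁ = 348.0 K.
From PV = nRT: V₁ = nRT₁/P₁ = 47.76 L.
Isothermal, so P V is constant: T₂ = T₁; V₂ = V₁·(P₁/P₂) = 42.54 L.

V₂ ≈ 42.5 L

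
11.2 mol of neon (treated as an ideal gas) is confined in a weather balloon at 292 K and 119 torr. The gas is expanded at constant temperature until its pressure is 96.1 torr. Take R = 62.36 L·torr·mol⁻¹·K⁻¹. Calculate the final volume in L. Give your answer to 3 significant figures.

V₂ ≈ 2.12e+03 L

From PV = nRT: V₁ = nRT₁/P₁ = 1714 L.
Isothermal, so P V is constant: T₂ = T₁; V₂ = V₁·(P₁/P₂) = 2122 L.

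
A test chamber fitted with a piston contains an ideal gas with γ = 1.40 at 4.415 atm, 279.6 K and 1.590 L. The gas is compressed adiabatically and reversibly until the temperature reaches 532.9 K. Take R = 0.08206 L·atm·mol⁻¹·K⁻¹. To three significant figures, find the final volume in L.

V₂ ≈ 0.317 L

Reversible adiabatic, γ = 1.40: P₂ = P₁·(T₂/T₁)^(γ/(γ−1)) = 42.20 atm; V₂ = V₁·(T₁/T₂)^(1/(γ−1)) = 0.3170 L.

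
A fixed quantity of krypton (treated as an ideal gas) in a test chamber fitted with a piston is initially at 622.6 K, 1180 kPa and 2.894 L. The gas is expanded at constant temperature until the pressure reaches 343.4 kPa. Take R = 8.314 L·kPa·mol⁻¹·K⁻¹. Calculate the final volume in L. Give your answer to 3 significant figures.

Isothermal, so P V is constant: T₂ = T₁; V₂ = V₁·(P₁/P₂) = 9.944 L.

V₂ ≈ 9.94 L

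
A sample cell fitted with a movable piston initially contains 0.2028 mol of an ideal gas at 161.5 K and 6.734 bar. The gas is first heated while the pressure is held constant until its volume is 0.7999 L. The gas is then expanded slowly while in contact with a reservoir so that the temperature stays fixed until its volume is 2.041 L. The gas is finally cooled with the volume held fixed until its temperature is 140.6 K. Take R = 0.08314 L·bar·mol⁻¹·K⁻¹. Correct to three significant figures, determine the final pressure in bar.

From PV = nRT: V₁ = nRT₁/P₁ = 0.4044 L.
P constant ⇒ V ∝ T: P₂ = P₁; T₂ = T₁·(V₂/V₁) = 319.5 K.
T constant ⇒ Boyle's law P V = const: T₃ = T₂; P₃ = P₂·(V₂/V₃) = 2.639 bar.
V constant ⇒ P ∝ T: V₄ = V₃; P₄ = P₃·(T₄/T₃) = 1.162 bar.

P₄ ≈ 1.16 bar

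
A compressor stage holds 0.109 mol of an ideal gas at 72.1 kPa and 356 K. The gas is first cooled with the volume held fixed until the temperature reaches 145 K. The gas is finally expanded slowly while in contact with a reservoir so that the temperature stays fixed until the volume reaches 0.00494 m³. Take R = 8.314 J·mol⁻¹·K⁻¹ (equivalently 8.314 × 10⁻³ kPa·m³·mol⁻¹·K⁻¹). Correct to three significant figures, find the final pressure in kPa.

From PV = nRT: V₁ = nRT₁/P₁ = 0.004475 m³.
Isochoric, so P/T is constant: V₂ = V₁; P₂ = P₁·(T₂/T₁) = 29.37 kPa.
Isothermal, so P V is constant: T₃ = T₂; P₃ = P₂·(V₂/V₃) = 26.60 kPa.

P₃ ≈ 26.6 kPa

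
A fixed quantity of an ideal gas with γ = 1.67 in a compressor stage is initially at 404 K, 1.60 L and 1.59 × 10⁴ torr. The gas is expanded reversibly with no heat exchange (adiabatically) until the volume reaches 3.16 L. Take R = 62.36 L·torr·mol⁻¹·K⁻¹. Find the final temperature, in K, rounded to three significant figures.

T₂ ≈ 256 K

Reversible adiabatic, γ = 1.67: T₂ = T₁·(V₁/V₂)^(γ−1) = 256.1 K; P₂ = P₁·(V₁/V₂)^γ = 5103 torr.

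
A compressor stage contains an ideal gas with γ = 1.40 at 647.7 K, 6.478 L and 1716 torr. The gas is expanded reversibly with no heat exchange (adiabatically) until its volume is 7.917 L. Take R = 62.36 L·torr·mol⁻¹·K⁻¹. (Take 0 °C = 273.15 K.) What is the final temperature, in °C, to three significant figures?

T₂ ≈ 325 °C

Adiabatic (γ = 1.40), T V^(γ−1) and P V^γ constant: T₂ = T₁·(V₁/V₂)^(γ−1) = 597.8 K; P₂ = P₁·(V₁/V₂)^γ = 1296 torr.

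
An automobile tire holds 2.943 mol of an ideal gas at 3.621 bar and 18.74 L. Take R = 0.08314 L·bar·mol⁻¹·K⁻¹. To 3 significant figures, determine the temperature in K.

PV = nRT ⇒ T = PV/(nR) = (3.621 × 18.74) / (2.943 × 0.08314)

T ≈ 277 K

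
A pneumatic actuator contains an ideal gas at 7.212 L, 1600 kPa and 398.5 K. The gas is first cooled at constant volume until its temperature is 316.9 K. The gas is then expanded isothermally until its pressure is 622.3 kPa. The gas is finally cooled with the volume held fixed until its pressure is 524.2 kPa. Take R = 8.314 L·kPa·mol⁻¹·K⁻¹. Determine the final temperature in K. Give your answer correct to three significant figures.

V constant ⇒ P ∝ T: V₂ = V₁; P₂ = P₁·(T₂/T₁) = 1272 kPa.
T constant ⇒ Boyle's law P V = const: T₃ = T₂; V₃ = V₂·(P₂/P₃) = 14.75 L.
V constant ⇒ P ∝ T: V₄ = V₃; T₄ = T₃·(P₄/P₃) = 266.9 K.

T₄ ≈ 267 K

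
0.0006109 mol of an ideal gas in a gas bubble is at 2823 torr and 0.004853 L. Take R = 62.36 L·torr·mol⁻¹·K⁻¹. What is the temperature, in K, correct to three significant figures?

T ≈ 360 K

PV = nRT ⇒ T = PV/(nR) = (2823 × 0.004853) / (0.0006109 × 62.36)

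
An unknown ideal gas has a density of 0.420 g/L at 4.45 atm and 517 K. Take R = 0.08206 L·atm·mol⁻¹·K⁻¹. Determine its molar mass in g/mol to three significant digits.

M ≈ 4.00 g/mol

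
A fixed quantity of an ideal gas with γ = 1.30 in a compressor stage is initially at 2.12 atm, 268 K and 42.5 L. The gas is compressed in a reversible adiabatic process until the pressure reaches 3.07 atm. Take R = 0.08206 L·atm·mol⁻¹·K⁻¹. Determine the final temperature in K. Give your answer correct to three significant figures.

Reversible adiabatic, γ = 1.30: T₂ = T₁·(P₂/P₁)^((γ−1)/γ) = 291.9 K; V₂ = V₁·(P₁/P₂)^(1/γ) = 31.97 L.

T₂ ≈ 292 K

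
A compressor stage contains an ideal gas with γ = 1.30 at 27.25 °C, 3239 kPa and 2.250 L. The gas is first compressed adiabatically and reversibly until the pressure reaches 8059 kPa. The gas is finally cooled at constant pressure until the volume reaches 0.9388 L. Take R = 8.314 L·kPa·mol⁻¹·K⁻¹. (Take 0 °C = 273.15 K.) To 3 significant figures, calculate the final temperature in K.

Convert: T₁ = 300.4 K.
Adiabatic (γ = 1.30), T V^(γ−1) and P V^γ constant: T₂ = T₁·(P₂/P₁)^((γ−1)/γ) = 370.7 K; V₂ = V₁·(P₁/P₂)^(1/γ) = 1.116 L.
Isobaric, so V/T is constant: P₃ = P₂; T₃ = T₂·(V₃/V₂) = 311.9 K.

T₃ ≈ 312 K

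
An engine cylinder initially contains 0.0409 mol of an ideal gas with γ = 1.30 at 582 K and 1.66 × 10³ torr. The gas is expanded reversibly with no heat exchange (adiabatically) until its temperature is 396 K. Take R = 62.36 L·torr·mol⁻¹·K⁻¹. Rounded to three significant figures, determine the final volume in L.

From PV = nRT: V₁ = nRT₁/P₁ = 0.8942 L.
Adiabatic (γ = 1.30), T V^(γ−1) and P V^γ constant: P₂ = P₁·(T₂/T₁)^(γ/(γ−1)) = 312.9 torr; V₂ = V₁·(T₁/T₂)^(1/(γ−1)) = 3.228 L.

V₂ ≈ 3.23 L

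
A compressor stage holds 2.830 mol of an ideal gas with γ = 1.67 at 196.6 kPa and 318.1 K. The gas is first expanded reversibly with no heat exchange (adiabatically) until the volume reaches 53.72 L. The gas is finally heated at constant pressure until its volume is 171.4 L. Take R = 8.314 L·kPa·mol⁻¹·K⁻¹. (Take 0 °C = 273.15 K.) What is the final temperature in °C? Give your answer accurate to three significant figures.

T₃ ≈ 533 °C

From PV = nRT: V₁ = nRT₁/P₁ = 38.07 L.
Adiabatic (γ = 1.67), T V^(γ−1) and P V^γ constant: T₂ = T₁·(V₁/V₂)^(γ−1) = 252.6 K; P₂ = P₁·(V₁/V₂)^γ = 110.6 kPa.
Isobaric, so V/T is constant: P₃ = P₂; T₃ = T₂·(V₃/V₂) = 805.8 K.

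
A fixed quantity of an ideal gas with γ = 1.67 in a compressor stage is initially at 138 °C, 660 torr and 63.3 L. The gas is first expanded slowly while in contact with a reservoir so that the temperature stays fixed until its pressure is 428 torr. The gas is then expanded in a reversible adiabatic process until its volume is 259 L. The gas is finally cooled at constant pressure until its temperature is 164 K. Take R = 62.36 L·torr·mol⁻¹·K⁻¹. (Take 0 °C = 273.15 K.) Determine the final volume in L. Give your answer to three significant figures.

V₄ ≈ 199 L

Convert: T₁ = 411.1 K.
Isothermal, so P V is constant: T₂ = T₁; V₂ = V₁·(P₁/P₂) = 97.61 L.
Reversible adiabatic, γ = 1.67: T₃ = T₂·(V₂/V₃)^(γ−1) = 213.8 K; P₃ = P₂·(V₂/V₃)^γ = 83.89 torr.
Isobaric, so V/T is constant: P₄ = P₃; V₄ = V₃·(T₄/T₃) = 198.6 L.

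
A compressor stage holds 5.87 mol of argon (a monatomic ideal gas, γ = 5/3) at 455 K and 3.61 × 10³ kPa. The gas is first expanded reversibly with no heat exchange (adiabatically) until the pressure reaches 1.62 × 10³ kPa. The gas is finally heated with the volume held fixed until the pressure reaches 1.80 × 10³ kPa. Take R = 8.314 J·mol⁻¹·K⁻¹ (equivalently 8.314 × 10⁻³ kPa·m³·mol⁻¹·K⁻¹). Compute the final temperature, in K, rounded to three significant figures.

T₃ ≈ 367 K

From PV = nRT: V₁ = nRT₁/P₁ = 0.006151 m³.
Reversible adiabatic, γ = 5/3: T₂ = T₁·(P₂/P₁)^((γ−1)/γ) = 330.2 K; V₂ = V₁·(P₁/P₂)^(1/γ) = 0.009948 m³.
V constant ⇒ P ∝ T: V₃ = V₂; T₃ = T₂·(P₃/P₂) = 366.9 K.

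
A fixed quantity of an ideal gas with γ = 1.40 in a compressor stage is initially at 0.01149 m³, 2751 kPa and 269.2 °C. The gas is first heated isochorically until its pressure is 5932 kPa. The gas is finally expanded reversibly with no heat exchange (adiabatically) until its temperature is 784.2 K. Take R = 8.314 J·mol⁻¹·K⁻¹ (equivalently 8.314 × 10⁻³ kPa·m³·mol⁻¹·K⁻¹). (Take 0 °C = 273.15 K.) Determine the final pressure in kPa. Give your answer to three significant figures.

Convert: T₁ = 542.3 K.
Isochoric, so P/T is constant: V₂ = V₁; T₂ = T₁·(P₂/P₁) = 1169 K.
Reversible adiabatic, γ = 1.40: P₃ = P₂·(T₃/T₂)^(γ/(γ−1)) = 1465 kPa; V₃ = V₂·(T₂/T₃)^(1/(γ−1)) = 0.03121 m³.

P₃ ≈ 1.46e+03 kPa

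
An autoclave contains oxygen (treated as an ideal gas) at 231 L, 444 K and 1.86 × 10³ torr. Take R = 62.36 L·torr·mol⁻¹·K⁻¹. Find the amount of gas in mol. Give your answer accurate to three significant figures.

n ≈ 15.5 mol

PV = nRT ⇒ n = PV/(RT) = (1.86e+03 × 231) / (62.36 × 444)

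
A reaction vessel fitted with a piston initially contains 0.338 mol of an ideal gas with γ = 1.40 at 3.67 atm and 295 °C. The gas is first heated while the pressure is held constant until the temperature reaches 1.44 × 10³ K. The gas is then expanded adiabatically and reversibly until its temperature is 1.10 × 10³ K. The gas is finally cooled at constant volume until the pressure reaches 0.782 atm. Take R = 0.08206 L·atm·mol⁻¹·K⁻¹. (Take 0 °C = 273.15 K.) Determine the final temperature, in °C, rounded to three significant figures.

T₄ ≈ 328 °C

Convert: T₁ = 568.1 K.
From PV = nRT: V₁ = nRT₁/P₁ = 4.294 L.
P constant ⇒ V ∝ T: P₂ = P₁; V₂ = V₁·(T₂/T₁) = 10.88 L.
Adiabatic (γ = 1.40), T V^(γ−1) and P V^γ constant: P₃ = P₂·(T₃/T₂)^(γ/(γ−1)) = 1.430 atm; V₃ = V₂·(T₂/T₃)^(1/(γ−1)) = 21.34 L.
Isochoric, so P/T is constant: V₄ = V₃; T₄ = T₃·(P₄/P₃) = 601.6 K.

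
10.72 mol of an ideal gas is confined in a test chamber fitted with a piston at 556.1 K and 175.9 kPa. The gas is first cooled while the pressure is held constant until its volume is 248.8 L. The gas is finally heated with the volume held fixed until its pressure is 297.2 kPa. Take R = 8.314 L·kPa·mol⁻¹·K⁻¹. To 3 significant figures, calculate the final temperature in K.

T₃ ≈ 830 K

From PV = nRT: V₁ = nRT₁/P₁ = 281.8 L.
P constant ⇒ V ∝ T: P₂ = P₁; T₂ = T₁·(V₂/V₁) = 491.0 K.
Isochoric, so P/T is constant: V₃ = V₂; T₃ = T₂·(P₃/P₂) = 829.6 K.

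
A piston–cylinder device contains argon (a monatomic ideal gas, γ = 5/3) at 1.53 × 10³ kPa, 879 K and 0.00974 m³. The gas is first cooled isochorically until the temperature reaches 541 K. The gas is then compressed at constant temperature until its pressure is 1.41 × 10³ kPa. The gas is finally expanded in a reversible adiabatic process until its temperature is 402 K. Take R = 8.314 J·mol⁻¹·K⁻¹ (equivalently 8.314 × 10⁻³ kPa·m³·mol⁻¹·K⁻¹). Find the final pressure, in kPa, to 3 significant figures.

P₄ ≈ 671 kPa

V constant ⇒ P ∝ T: V₂ = V₁; P₂ = P₁·(T₂/T₁) = 941.7 kPa.
Isothermal, so P V is constant: T₃ = T₂; V₃ = V₂·(P₂/P₃) = 0.006505 m³.
Reversible adiabatic, γ = 5/3: P₄ = P₃·(T₄/T₃)^(γ/(γ−1)) = 671.1 kPa; V₄ = V₃·(T₃/T₄)^(1/(γ−1)) = 0.01016 m³.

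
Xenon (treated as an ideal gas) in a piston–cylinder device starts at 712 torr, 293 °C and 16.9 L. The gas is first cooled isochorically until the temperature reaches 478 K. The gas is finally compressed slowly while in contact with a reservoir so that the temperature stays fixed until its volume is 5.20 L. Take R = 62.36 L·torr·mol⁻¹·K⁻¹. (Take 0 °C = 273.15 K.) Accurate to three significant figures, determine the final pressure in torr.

P₃ ≈ 1.95e+03 torr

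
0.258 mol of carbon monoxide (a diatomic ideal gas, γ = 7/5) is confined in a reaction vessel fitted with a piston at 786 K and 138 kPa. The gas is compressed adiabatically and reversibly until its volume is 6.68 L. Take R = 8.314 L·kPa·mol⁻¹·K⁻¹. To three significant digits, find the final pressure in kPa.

P₂ ≈ 321 kPa

From PV = nRT: V₁ = nRT₁/P₁ = 12.22 L.
Adiabatic (γ = 7/5), T V^(γ−1) and P V^γ constant: T₂ = T₁·(V₁/V₂)^(γ−1) = 1001 K; P₂ = P₁·(V₁/V₂)^γ = 321.3 kPa.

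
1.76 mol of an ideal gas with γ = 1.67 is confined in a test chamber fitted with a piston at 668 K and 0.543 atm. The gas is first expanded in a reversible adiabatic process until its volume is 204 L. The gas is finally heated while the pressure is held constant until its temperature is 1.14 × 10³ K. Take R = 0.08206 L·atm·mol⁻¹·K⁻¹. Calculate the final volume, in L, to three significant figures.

From PV = nRT: V₁ = nRT₁/P₁ = 177.7 L.
Reversible adiabatic, γ = 1.67: T₂ = T₁·(V₁/V₂)^(γ−1) = 608.9 K; P₂ = P₁·(V₁/V₂)^γ = 0.4311 atm.
Isobaric, so V/T is constant: P₃ = P₂; V₃ = V₂·(T₃/T₂) = 381.9 L.

V₃ ≈ 382 L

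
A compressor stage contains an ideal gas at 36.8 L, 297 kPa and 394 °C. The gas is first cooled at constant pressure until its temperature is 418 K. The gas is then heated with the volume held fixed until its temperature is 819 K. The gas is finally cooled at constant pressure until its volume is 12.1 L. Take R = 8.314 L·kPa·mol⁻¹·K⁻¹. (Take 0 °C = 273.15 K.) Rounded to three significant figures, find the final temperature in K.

T₄ ≈ 430 K

Convert: T₁ = 667.1 K.
Isobaric, so V/T is constant: P₂ = P₁; V₂ = V₁·(T₂/T₁) = 23.06 L.
Isochoric, so P/T is constant: V₃ = V₂; P₃ = P₂·(T₃/T₂) = 581.9 kPa.
Isobaric, so V/T is constant: P₄ = P₃; T₄ = T₃·(V₄/V₃) = 429.8 K.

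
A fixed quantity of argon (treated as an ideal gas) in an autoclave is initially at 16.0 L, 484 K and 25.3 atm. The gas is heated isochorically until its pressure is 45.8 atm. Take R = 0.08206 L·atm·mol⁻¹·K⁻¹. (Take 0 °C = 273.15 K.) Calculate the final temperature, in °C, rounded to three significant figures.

T₂ ≈ 603 °C

V constant ⇒ P ∝ T: V₂ = V₁; T₂ = T₁·(P₂/P₁) = 876.2 K.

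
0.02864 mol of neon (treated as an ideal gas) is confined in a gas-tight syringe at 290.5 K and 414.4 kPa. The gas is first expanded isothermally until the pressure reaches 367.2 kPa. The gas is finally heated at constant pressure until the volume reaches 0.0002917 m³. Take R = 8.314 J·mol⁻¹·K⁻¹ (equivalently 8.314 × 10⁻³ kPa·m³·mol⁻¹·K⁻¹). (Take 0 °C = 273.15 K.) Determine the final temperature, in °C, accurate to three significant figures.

T₃ ≈ 177 °C

From PV = nRT: V₁ = nRT₁/P₁ = 0.0001669 m³.
T constant ⇒ Boyle's law P V = const: T₂ = T₁; V₂ = V₁·(P₁/P₂) = 0.0001884 m³.
Isobaric, so V/T is constant: P₃ = P₂; T₃ = T₂·(V₃/V₂) = 449.8 K.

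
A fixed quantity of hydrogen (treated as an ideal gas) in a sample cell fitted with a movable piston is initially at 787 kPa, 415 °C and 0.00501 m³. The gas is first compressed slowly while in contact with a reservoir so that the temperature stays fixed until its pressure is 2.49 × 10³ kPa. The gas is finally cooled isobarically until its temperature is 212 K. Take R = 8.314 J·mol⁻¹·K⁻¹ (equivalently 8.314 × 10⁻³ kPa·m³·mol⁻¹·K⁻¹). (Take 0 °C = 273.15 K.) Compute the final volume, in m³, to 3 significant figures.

Convert: T₁ = 688.1 K.
T constant ⇒ Boyle's law P V = const: T₂ = T₁; V₂ = V₁·(P₁/P₂) = 0.001583 m³.
Isobaric, so V/T is constant: P₃ = P₂; V₃ = V₂·(T₃/T₂) = 0.0004878 m³.

V₃ ≈ 0.000488 m³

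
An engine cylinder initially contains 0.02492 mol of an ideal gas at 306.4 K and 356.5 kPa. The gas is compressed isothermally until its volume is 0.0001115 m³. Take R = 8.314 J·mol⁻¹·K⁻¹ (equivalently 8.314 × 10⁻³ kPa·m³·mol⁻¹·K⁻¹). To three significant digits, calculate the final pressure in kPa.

From PV = nRT: V₁ = nRT₁/P₁ = 0.0001781 m³.
T constant ⇒ Boyle's law P V = const: T₂ = T₁; P₂ = P₁·(V₁/V₂) = 569.3 kPa.

P₂ ≈ 569 kPa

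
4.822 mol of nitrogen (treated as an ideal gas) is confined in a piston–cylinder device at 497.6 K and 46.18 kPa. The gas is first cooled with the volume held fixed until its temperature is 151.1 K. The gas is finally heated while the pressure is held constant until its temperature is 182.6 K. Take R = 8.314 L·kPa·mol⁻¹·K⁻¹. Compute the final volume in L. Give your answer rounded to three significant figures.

From PV = nRT: V₁ = nRT₁/P₁ = 432.0 L.
Isochoric, so P/T is constant: V₂ = V₁; P₂ = P₁·(T₂/T₁) = 14.02 kPa.
P constant ⇒ V ∝ T: P₃ = P₂; V₃ = V₂·(T₃/T₂) = 522.0 L.

V₃ ≈ 522 L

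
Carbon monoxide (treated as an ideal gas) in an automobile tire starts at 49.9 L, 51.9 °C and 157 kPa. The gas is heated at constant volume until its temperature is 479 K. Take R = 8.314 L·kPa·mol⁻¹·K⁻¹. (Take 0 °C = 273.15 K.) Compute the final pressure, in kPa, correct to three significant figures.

Convert: T₁ = 325.0 K.
V constant ⇒ P ∝ T: V₂ = V₁; P₂ = P₁·(T₂/T₁) = 231.4 kPa.

P₂ ≈ 231 kPa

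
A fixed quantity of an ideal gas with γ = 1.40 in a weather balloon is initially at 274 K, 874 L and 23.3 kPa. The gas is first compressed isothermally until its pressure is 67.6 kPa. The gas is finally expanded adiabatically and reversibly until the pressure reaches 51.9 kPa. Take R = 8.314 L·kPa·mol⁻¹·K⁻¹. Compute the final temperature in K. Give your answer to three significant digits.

T₃ ≈ 254 K

T constant ⇒ Boyle's law P V = const: T₂ = T₁; V₂ = V₁·(P₁/P₂) = 301.2 L.
Adiabatic (γ = 1.40), T V^(γ−1) and P V^γ constant: T₃ = T₂·(P₃/P₂)^((γ−1)/γ) = 254.1 K; V₃ = V₂·(P₂/P₃)^(1/γ) = 363.8 L.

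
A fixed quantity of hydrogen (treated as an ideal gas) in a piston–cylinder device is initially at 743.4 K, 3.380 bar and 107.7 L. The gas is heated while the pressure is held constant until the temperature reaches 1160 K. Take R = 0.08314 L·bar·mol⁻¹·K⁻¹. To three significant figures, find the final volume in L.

P constant ⇒ V ∝ T: P₂ = P₁; V₂ = V₁·(T₂/T₁) = 168.1 L.

V₂ ≈ 168 L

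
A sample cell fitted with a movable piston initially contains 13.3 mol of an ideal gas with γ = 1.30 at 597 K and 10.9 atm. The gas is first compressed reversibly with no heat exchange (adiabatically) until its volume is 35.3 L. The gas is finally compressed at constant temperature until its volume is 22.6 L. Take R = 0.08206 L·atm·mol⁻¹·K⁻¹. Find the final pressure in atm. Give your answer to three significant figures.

From PV = nRT: V₁ = nRT₁/P₁ = 59.78 L.
Adiabatic (γ = 1.30), T V^(γ−1) and P V^γ constant: T₂ = T₁·(V₁/V₂)^(γ−1) = 699.2 K; P₂ = P₁·(V₁/V₂)^γ = 21.62 atm.
T constant ⇒ Boyle's law P V = const: T₃ = T₂; P₃ = P₂·(V₂/V₃) = 33.77 atm.

P₃ ≈ 33.8 atm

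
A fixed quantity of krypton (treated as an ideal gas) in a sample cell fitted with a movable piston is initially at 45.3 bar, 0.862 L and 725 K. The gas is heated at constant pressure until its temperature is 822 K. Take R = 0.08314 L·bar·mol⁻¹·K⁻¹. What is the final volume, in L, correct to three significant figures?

P constant ⇒ V ∝ T: P₂ = P₁; V₂ = V₁·(T₂/T₁) = 0.9773 L.

V₂ ≈ 0.977 L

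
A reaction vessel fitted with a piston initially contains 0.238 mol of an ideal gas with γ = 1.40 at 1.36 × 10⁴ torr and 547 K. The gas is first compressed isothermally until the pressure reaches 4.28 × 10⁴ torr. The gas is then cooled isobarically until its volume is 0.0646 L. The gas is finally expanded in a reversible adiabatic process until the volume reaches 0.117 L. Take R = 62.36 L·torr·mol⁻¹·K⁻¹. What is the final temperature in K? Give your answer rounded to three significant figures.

From PV = nRT: V₁ = nRT₁/P₁ = 0.5969 L.
Isothermal, so P V is constant: T₂ = T₁; V₂ = V₁·(P₁/P₂) = 0.1897 L.
P constant ⇒ V ∝ T: P₃ = P₂; T₃ = T₂·(V₃/V₂) = 186.3 K.
Adiabatic (γ = 1.40), T V^(γ−1) and P V^γ constant: T₄ = T₃·(V₃/V₄)^(γ−1) = 146.9 K; P₄ = P₃·(V₃/V₄)^γ = 1.863e+04 torr.

T₄ ≈ 147 K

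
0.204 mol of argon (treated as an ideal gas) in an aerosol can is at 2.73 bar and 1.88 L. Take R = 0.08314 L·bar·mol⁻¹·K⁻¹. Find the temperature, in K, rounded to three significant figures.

T ≈ 303 K

PV = nRT ⇒ T = PV/(nR) = (2.73 × 1.88) / (0.204 × 0.08314)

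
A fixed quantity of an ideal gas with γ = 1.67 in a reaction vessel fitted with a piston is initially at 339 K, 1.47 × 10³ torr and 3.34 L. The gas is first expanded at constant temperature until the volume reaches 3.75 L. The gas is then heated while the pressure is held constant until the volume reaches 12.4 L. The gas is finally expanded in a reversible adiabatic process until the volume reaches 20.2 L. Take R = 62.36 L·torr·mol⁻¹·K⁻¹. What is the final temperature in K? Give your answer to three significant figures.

Isothermal, so P V is constant: T₂ = T₁; P₂ = P₁·(V₁/V₂) = 1309 torr.
P constant ⇒ V ∝ T: P₃ = P₂; T₃ = T₂·(V₃/V₂) = 1121 K.
Reversible adiabatic, γ = 1.67: T₄ = T₃·(V₃/V₄)^(γ−1) = 808.3 K; P₄ = P₃·(V₃/V₄)^γ = 579.6 torr.

T₄ ≈ 808 K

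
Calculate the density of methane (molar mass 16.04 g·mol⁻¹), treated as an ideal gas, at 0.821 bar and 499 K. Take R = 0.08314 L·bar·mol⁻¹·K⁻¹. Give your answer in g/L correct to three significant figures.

ρ ≈ 0.317 g/L

ρ = PM/(RT) = (0.821 × 16.04) / (0.08314 × 499.0)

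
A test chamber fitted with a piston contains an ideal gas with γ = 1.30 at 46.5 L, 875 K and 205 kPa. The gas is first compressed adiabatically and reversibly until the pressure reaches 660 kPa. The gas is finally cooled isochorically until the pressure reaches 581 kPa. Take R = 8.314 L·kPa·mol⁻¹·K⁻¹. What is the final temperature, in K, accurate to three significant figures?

T₃ ≈ 1.01e+03 K

Adiabatic (γ = 1.30), T V^(γ−1) and P V^γ constant: T₂ = T₁·(P₂/P₁)^((γ−1)/γ) = 1146 K; V₂ = V₁·(P₁/P₂)^(1/γ) = 18.92 L.
V constant ⇒ P ∝ T: V₃ = V₂; T₃ = T₂·(P₃/P₂) = 1009 K.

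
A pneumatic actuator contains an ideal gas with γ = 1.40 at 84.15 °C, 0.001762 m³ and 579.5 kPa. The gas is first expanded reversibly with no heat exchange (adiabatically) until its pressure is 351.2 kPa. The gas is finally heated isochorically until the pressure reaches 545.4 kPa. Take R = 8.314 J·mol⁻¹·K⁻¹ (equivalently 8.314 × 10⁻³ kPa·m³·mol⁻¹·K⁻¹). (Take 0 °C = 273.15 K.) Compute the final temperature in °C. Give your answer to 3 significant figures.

T₃ ≈ 208 °C

Convert: T₁ = 357.3 K.
Adiabatic (γ = 1.40), T V^(γ−1) and P V^γ constant: T₂ = T₁·(P₂/P₁)^((γ−1)/γ) = 309.7 K; V₂ = V₁·(P₁/P₂)^(1/γ) = 0.002520 m³.
V constant ⇒ P ∝ T: V₃ = V₂; T₃ = T₂·(P₃/P₂) = 480.9 K.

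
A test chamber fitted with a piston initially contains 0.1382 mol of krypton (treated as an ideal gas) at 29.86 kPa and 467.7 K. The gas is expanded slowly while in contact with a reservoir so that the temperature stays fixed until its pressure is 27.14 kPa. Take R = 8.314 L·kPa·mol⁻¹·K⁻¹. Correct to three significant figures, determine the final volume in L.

From PV = nRT: V₁ = nRT₁/P₁ = 18.00 L.
T constant ⇒ Boyle's law P V = const: T₂ = T₁; V₂ = V₁·(P₁/P₂) = 19.80 L.

V₂ ≈ 19.8 L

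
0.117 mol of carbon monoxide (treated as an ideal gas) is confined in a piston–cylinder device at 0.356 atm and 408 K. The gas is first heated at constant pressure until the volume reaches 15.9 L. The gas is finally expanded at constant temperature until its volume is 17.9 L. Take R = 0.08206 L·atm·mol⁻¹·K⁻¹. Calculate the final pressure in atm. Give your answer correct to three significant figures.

From PV = nRT: V₁ = nRT₁/P₁ = 11.00 L.
P constant ⇒ V ∝ T: P₂ = P₁; T₂ = T₁·(V₂/V₁) = 589.6 K.
Isothermal, so P V is constant: T₃ = T₂; P₃ = P₂·(V₂/V₃) = 0.3162 atm.

P₃ ≈ 0.316 atm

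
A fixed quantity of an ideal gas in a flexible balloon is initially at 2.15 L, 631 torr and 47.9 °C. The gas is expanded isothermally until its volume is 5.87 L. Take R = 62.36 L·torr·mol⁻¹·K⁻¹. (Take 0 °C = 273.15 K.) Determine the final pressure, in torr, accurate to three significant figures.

Convert: T₁ = 321.0 K.
T constant ⇒ Boyle's law P V = const: T₂ = T₁; P₂ = P₁·(V₁/V₂) = 231.1 torr.

P₂ ≈ 231 torr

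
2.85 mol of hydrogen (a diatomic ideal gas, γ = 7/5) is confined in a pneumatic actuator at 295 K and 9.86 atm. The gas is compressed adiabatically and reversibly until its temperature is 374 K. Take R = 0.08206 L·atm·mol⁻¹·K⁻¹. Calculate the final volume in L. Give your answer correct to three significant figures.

V₂ ≈ 3.87 L

From PV = nRT: V₁ = nRT₁/P₁ = 6.997 L.
Adiabatic (γ = 7/5), T V^(γ−1) and P V^γ constant: P₂ = P₁·(T₂/T₁)^(γ/(γ−1)) = 22.62 atm; V₂ = V₁·(T₁/T₂)^(1/(γ−1)) = 3.866 L.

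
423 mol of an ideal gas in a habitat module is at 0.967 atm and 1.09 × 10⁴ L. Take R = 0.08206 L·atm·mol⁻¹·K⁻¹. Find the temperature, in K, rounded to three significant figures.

T ≈ 304 K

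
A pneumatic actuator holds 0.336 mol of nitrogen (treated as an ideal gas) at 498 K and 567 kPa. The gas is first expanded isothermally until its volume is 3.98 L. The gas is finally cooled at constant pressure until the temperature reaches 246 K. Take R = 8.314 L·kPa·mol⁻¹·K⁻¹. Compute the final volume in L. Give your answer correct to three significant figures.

From PV = nRT: V₁ = nRT₁/P₁ = 2.454 L.
Isothermal, so P V is constant: T₂ = T₁; P₂ = P₁·(V₁/V₂) = 349.5 kPa.
P constant ⇒ V ∝ T: P₃ = P₂; V₃ = V₂·(T₃/T₂) = 1.966 L.

V₃ ≈ 1.97 L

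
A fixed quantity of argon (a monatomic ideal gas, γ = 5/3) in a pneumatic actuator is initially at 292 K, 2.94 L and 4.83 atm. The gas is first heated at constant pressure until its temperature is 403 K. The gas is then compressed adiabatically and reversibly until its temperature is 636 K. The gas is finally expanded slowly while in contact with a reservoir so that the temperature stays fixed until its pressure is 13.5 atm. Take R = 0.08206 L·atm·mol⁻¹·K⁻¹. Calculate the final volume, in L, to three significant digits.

Isobaric, so V/T is constant: P₂ = P₁; V₂ = V₁·(T₂/T₁) = 4.058 L.
Adiabatic (γ = 5/3), T V^(γ−1) and P V^γ constant: P₃ = P₂·(T₃/T₂)^(γ/(γ−1)) = 15.11 atm; V₃ = V₂·(T₂/T₃)^(1/(γ−1)) = 2.047 L.
T constant ⇒ Boyle's law P V = const: T₄ = T₃; V₄ = V₃·(P₃/P₄) = 2.291 L.

V₄ ≈ 2.29 L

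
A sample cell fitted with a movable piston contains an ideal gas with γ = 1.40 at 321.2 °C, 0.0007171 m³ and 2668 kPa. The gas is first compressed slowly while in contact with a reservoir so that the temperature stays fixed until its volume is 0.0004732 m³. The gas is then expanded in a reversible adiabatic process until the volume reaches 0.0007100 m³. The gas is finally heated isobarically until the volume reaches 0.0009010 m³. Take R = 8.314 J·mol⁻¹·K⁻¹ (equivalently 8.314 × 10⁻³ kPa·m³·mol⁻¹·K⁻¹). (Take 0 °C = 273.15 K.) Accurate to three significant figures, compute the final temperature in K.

T₄ ≈ 641 K

Convert: T₁ = 594.3 K.
T constant ⇒ Boyle's law P V = const: T₂ = T₁; P₂ = P₁·(V₁/V₂) = 4043 kPa.
Reversible adiabatic, γ = 1.40: T₃ = T₂·(V₂/V₃)^(γ−1) = 505.3 K; P₃ = P₂·(V₂/V₃)^γ = 2291 kPa.
P constant ⇒ V ∝ T: P₄ = P₃; T₄ = T₃·(V₄/V₃) = 641.2 K.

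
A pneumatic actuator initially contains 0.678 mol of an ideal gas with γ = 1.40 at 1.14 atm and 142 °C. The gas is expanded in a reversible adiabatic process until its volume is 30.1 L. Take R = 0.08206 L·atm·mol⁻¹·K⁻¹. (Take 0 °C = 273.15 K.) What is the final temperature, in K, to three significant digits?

T₂ ≈ 354 K

Convert: T₁ = 415.1 K.
From PV = nRT: V₁ = nRT₁/P₁ = 20.26 L.
Adiabatic (γ = 1.40), T V^(γ−1) and P V^γ constant: T₂ = T₁·(V₁/V₂)^(γ−1) = 354.4 K; P₂ = P₁·(V₁/V₂)^γ = 0.6550 atm.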